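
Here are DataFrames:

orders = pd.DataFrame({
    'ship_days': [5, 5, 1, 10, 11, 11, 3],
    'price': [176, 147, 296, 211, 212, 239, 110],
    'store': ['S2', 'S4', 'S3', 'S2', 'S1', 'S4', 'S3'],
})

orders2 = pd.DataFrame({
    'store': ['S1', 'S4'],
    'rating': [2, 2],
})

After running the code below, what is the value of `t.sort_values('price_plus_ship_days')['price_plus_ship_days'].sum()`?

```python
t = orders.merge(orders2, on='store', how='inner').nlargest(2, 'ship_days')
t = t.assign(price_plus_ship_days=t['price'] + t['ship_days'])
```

473

merge on 'store' (how='inner') → 3 rows:
   ship_days  price store  rating
0          5    147    S4       2
1         11    212    S1       2
2         11    239    S4       2
take 2 rows with largest ship_days:
   ship_days  price store  rating
1         11    212    S1       2
2         11    239    S4       2
add column price_plus_ship_days = t['price'] + t['ship_days']:
   ship_days  price store  rating  price_plus_ship_days
1         11    212    S1       2                   223
2         11    239    S4       2                   250
sort by price_plus_ship_days:
   ship_days  price store  rating  price_plus_ship_days
1         11    212    S1       2                   223
2         11    239    S4       2                   250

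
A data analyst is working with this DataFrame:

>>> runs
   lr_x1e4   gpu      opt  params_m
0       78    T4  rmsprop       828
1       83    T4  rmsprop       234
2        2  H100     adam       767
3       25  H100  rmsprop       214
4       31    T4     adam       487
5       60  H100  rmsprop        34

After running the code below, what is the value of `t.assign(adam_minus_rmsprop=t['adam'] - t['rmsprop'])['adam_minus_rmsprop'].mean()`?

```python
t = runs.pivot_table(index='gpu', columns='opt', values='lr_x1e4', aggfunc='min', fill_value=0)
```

-35.0

pivot: rows=gpu, cols=opt, min(lr_x1e4):
opt   adam  rmsprop
gpu                
H100     2       25
T4      31       78
add column adam_minus_rmsprop = t['adam'] - t['rmsprop']:
opt   adam  rmsprop  adam_minus_rmsprop
gpu                                    
H100     2       25                 -23
T4      31       78                 -47
Then the mean of column 'adam_minus_rmsprop': -35.0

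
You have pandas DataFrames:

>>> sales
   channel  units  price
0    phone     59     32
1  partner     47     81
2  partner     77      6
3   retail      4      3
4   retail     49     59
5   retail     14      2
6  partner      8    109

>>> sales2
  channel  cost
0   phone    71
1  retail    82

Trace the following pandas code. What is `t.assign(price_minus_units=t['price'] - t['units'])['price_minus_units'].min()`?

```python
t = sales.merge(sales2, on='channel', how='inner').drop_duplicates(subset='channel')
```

merge on 'channel' (how='inner') → 4 rows:
  channel  units  price  cost
0   phone     59     32    71
1  retail      4      3    82
2  retail     49     59    82
3  retail     14      2    82
drop duplicate channel (keep=first):
  channel  units  price  cost
0   phone     59     32    71
1  retail      4      3    82
add column price_minus_units = t['price'] - t['units']:
  channel  units  price  cost  price_minus_units
0   phone     59     32    71                -27
1  retail      4      3    82                 -1
So min() = -27.

-27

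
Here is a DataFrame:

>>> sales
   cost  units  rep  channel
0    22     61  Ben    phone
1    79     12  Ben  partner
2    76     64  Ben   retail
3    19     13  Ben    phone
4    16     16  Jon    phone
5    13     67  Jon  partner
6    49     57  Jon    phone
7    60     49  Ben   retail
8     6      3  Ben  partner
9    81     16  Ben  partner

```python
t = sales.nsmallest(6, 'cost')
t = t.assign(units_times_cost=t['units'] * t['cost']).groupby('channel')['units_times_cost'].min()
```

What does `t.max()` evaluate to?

247

take 6 rows with smallest cost:
   cost  units  rep  channel
8     6      3  Ben  partner
5    13     67  Jon  partner
4    16     16  Jon    phone
3    19     13  Ben    phone
0    22     61  Ben    phone
6    49     57  Jon    phone
add column units_times_cost = t['units'] * t['cost']:
   cost  units  rep  channel  units_times_cost
8     6      3  Ben  partner                18
5    13     67  Jon  partner               871
4    16     16  Jon    phone               256
3    19     13  Ben    phone               247
0    22     61  Ben    phone              1342
6    49     57  Jon    phone              2793
group by channel, min of units_times_cost:
channel
partner     18
phone      247
Name: units_times_cost, dtype: int64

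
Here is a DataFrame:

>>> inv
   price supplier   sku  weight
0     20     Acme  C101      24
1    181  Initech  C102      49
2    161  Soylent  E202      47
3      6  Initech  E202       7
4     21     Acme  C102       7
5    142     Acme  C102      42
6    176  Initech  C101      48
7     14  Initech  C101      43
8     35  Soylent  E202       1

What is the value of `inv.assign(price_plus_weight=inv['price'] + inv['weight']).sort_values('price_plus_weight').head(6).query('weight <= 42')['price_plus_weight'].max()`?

184

add column price_plus_weight = inv['price'] + inv['weight']:
   price supplier   sku  weight  price_plus_weight
0     20     Acme  C101      24                 44
1    181  Initech  C102      49                230
2    161  Soylent  E202      47                208
3      6  Initech  E202       7                 13
4     21     Acme  C102       7                 28
5    142     Acme  C102      42                184
6    176  Initech  C101      48                224
7     14  Initech  C101      43                 57
8     35  Soylent  E202       1                 36
sort by price_plus_weight:
   price supplier   sku  weight  price_plus_weight
3      6  Initech  E202       7                 13
4     21     Acme  C102       7                 28
8     35  Soylent  E202       1                 36
0     20     Acme  C101      24                 44
7     14  Initech  C101      43                 57
5    142     Acme  C102      42                184
2    161  Soylent  E202      47                208
6    176  Initech  C101      48                224
1    181  Initech  C102      49                230
take first 6 rows:
   price supplier   sku  weight  price_plus_weight
3      6  Initech  E202       7                 13
4     21     Acme  C102       7                 28
8     35  Soylent  E202       1                 36
0     20     Acme  C101      24                 44
7     14  Initech  C101      43                 57
5    142     Acme  C102      42                184
filter rows where weight <= 42:
   price supplier   sku  weight  price_plus_weight
3      6  Initech  E202       7                 13
4     21     Acme  C102       7                 28
8     35  Soylent  E202       1                 36
0     20     Acme  C101      24                 44
5    142     Acme  C102      42                184
Hence 184.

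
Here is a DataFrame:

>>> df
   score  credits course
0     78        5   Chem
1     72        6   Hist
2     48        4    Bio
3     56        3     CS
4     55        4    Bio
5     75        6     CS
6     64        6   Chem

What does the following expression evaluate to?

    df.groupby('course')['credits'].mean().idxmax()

group by course, mean of credits:
course
Bio     4.0
CS      4.5
Chem    5.5
Hist    6.0
Name: credits, dtype: float64
Then the label with the largest value: Hist

Hist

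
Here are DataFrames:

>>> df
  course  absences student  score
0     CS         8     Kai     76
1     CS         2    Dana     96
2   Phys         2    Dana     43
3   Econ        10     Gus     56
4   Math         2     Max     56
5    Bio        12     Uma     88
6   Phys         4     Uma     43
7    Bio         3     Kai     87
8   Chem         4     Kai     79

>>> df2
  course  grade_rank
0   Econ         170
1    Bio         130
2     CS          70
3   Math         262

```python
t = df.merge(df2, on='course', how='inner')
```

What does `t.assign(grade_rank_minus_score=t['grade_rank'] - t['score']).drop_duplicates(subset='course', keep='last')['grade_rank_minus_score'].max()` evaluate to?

206

merge on 'course' (how='inner') → 6 rows:
  course  absences student  score  grade_rank
0     CS         8     Kai     76          70
1     CS         2    Dana     96          70
2   Econ        10     Gus     56         170
3   Math         2     Max     56         262
4    Bio        12     Uma     88         130
5    Bio         3     Kai     87         130
add column grade_rank_minus_score = t['grade_rank'] - t['score']:
  course  absences student  score  grade_rank  grade_rank_minus_score
0     CS         8     Kai     76          70                      -6
1     CS         2    Dana     96          70                     -26
2   Econ        10     Gus     56         170                     114
3   Math         2     Max     56         262                     206
4    Bio        12     Uma     88         130                      42
5    Bio         3     Kai     87         130                      43
drop duplicate course (keep=last):
  course  absences student  score  grade_rank  grade_rank_minus_score
1     CS         2    Dana     96          70                     -26
2   Econ        10     Gus     56         170                     114
3   Math         2     Max     56         262                     206
5    Bio         3     Kai     87         130                      43
Taking the max of column 'grade_rank_minus_score' gives 206.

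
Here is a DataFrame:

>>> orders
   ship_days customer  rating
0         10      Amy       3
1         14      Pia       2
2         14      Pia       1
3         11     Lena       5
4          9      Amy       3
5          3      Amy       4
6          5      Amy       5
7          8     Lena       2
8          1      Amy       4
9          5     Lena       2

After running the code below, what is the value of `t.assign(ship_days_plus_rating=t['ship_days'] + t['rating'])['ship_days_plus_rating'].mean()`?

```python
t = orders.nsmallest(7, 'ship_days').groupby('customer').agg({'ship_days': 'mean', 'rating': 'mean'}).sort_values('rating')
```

take 7 rows with smallest ship_days:
   ship_days customer  rating
8          1      Amy       4
5          3      Amy       4
6          5      Amy       5
9          5     Lena       2
7          8     Lena       2
4          9      Amy       3
0         10      Amy       3
group by customer: mean(ship_days), mean(rating):
          ship_days  rating
customer                   
Amy             5.6     3.8
Lena            6.5     2.0
sort by rating:
          ship_days  rating
customer                   
Lena            6.5     2.0
Amy             5.6     3.8
add column ship_days_plus_rating = t['ship_days'] + t['rating']:
          ship_days  rating  ship_days_plus_rating
customer                                          
Lena            6.5     2.0                    8.5
Amy             5.6     3.8                    9.4
The mean of column 'ship_days_plus_rating' is 8.95.

8.95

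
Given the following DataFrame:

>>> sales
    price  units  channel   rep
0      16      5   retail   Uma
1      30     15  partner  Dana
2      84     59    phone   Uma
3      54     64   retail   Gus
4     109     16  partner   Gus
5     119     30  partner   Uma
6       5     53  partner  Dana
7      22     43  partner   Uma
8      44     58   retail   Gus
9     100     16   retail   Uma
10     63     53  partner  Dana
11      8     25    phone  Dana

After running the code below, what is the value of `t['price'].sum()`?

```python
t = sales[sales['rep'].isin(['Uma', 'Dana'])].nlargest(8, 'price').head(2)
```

filter rows where rep in ['Uma', 'Dana']:
    price  units  channel   rep
0      16      5   retail   Uma
1      30     15  partner  Dana
2      84     59    phone   Uma
5     119     30  partner   Uma
6       5     53  partner  Dana
7      22     43  partner   Uma
9     100     16   retail   Uma
10     63     53  partner  Dana
11      8     25    phone  Dana
take 8 rows with largest price:
    price  units  channel   rep
5     119     30  partner   Uma
9     100     16   retail   Uma
2      84     59    phone   Uma
10     63     53  partner  Dana
1      30     15  partner  Dana
7      22     43  partner   Uma
0      16      5   retail   Uma
11      8     25    phone  Dana
take first 2 rows:
   price  units  channel  rep
5    119     30  partner  Uma
9    100     16   retail  Uma
Then the sum of column 'price': 219

219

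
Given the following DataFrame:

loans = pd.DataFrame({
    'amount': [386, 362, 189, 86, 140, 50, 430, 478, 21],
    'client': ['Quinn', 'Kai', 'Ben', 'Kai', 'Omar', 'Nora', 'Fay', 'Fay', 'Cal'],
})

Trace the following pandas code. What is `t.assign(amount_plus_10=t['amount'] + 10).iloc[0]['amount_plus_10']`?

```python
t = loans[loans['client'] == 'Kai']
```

filter rows where client == 'Kai':
   amount client
1     362    Kai
3      86    Kai
add column amount_plus_10 = t['amount'] + 10:
   amount client  amount_plus_10
1     362    Kai             372
3      86    Kai              96
Then the value at position 0, column 'amount_plus_10': 372

372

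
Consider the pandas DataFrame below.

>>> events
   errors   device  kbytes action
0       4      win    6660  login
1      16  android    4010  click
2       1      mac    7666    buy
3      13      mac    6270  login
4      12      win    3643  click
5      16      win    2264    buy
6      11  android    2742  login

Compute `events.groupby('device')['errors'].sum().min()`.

14

group by device, sum of errors:
device
android    27
mac        14
win        32
Name: errors, dtype: int64
Finally, min of the resulting series = 14.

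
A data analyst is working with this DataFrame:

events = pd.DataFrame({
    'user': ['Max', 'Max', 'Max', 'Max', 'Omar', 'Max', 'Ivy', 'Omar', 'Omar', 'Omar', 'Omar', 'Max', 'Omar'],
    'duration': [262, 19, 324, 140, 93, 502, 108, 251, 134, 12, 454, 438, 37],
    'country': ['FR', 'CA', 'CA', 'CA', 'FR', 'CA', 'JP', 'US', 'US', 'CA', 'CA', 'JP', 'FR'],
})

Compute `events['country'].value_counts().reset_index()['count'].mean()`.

3.25

value_counts of country:
country
CA    6
FR    3
JP    2
US    2
Name: count, dtype: int64
reset_index():
  country  count
0      CA      6
1      FR      3
2      JP      2
3      US      2
Then the mean of column 'count': 3.25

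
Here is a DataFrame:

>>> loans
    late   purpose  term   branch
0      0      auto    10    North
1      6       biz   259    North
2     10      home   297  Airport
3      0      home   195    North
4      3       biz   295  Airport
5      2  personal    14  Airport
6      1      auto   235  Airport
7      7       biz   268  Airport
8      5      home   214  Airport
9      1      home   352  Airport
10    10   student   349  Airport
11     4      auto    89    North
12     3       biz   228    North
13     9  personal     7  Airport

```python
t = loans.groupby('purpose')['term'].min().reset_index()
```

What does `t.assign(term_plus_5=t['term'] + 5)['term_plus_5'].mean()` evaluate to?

group by purpose, min of term:
purpose
auto         10
biz         228
home        195
personal      7
student     349
Name: term, dtype: int64
reset_index():
    purpose  term
0      auto    10
1       biz   228
2      home   195
3  personal     7
4   student   349
add column term_plus_5 = t['term'] + 5:
    purpose  term  term_plus_5
0      auto    10           15
1       biz   228          233
2      home   195          200
3  personal     7           12
4   student   349          354

162.8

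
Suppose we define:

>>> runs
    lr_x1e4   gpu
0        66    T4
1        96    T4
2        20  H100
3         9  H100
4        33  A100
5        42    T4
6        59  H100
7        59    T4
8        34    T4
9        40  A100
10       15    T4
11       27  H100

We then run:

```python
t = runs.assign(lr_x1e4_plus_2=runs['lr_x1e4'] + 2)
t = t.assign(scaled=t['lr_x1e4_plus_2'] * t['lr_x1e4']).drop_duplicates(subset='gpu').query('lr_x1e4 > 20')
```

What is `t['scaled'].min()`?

add column lr_x1e4_plus_2 = runs['lr_x1e4'] + 2:
    lr_x1e4   gpu  lr_x1e4_plus_2
0        66    T4              68
1        96    T4              98
2        20  H100              22
3         9  H100              11
4        33  A100              35
5        42    T4              44
6        59  H100              61
7        59    T4              61
8        34    T4              36
9        40  A100              42
10       15    T4              17
11       27  H100              29
add column scaled = t['lr_x1e4_plus_2'] * t['lr_x1e4']:
    lr_x1e4   gpu  lr_x1e4_plus_2  scaled
0        66    T4              68    4488
1        96    T4              98    9408
2        20  H100              22     440
3         9  H100              11      99
4        33  A100              35    1155
5        42    T4              44    1848
6        59  H100              61    3599
7        59    T4              61    3599
8        34    T4              36    1224
9        40  A100              42    1680
10       15    T4              17     255
11       27  H100              29     783
drop duplicate gpu (keep=first):
   lr_x1e4   gpu  lr_x1e4_plus_2  scaled
0       66    T4              68    4488
2       20  H100              22     440
4       33  A100              35    1155
filter rows where lr_x1e4 > 20:
   lr_x1e4   gpu  lr_x1e4_plus_2  scaled
0       66    T4              68    4488
4       33  A100              35    1155

1155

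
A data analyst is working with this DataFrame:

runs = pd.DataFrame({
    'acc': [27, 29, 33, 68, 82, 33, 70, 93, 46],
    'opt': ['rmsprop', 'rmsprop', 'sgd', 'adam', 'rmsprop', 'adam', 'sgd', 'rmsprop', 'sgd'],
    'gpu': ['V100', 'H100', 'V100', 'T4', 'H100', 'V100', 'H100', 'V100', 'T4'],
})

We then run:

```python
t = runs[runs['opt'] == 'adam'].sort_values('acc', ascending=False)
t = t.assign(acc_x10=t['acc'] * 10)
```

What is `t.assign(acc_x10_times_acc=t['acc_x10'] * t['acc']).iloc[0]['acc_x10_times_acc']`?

filter rows where opt == 'adam':
   acc   opt   gpu
3   68  adam    T4
5   33  adam  V100
sort by acc descending:
   acc   opt   gpu
3   68  adam    T4
5   33  adam  V100
add column acc_x10 = t['acc'] * 10:
   acc   opt   gpu  acc_x10
3   68  adam    T4      680
5   33  adam  V100      330
add column acc_x10_times_acc = t['acc_x10'] * t['acc']:
   acc   opt   gpu  acc_x10  acc_x10_times_acc
3   68  adam    T4      680              46240
5   33  adam  V100      330              10890
Hence 46240.

46240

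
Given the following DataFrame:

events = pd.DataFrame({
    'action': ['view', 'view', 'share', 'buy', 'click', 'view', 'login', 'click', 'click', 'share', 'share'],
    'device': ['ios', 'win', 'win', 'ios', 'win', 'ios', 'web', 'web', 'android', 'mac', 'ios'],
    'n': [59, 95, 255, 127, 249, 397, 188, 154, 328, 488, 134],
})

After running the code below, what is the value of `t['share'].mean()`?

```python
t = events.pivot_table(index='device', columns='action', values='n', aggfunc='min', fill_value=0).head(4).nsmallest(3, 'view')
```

pivot: rows=device, cols=action, min(n):
action   buy  click  login  share  view
device                                 
android    0    328      0      0     0
ios      127      0      0    134    59
mac        0      0      0    488     0
web        0    154    188      0     0
win        0    249      0    255    95
take first 4 rows:
action   buy  click  login  share  view
device                                 
android    0    328      0      0     0
ios      127      0      0    134    59
mac        0      0      0    488     0
web        0    154    188      0     0
take 3 rows with smallest view:
action   buy  click  login  share  view
device                                 
android    0    328      0      0     0
mac        0      0      0    488     0
web        0    154    188      0     0
The mean of column 'share' is 162.666666667.

162.666666667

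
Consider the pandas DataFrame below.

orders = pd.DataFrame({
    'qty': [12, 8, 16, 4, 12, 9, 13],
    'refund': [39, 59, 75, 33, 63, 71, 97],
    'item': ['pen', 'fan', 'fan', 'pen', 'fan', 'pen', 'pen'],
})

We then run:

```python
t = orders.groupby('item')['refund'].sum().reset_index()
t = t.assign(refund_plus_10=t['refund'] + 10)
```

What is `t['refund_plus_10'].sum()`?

group by item, sum of refund:
item
fan    197
pen    240
Name: refund, dtype: int64
reset_index():
  item  refund
0  fan     197
1  pen     240
add column refund_plus_10 = t['refund'] + 10:
  item  refund  refund_plus_10
0  fan     197             207
1  pen     240             250

457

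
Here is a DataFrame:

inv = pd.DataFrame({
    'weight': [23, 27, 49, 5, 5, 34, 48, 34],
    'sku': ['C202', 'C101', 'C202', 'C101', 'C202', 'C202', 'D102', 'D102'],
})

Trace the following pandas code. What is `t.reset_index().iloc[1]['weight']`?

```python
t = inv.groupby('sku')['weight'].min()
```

5

group by sku, min of weight:
sku
C101     5
C202     5
D102    34
Name: weight, dtype: int64
reset_index():
    sku  weight
0  C101       5
1  C202       5
2  D102      34
Reading off the value at position 1, column 'weight', we get 5.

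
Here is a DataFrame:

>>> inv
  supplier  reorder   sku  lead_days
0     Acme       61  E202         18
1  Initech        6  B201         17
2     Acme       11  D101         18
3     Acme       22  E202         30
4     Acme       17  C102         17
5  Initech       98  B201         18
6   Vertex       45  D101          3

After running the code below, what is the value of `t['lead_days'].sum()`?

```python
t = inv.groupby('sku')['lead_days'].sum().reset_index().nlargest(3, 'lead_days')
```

104

group by sku, sum of lead_days:
sku
B201    35
C102    17
D101    21
E202    48
Name: lead_days, dtype: int64
reset_index():
    sku  lead_days
0  B201         35
1  C102         17
2  D101         21
3  E202         48
take 3 rows with largest lead_days:
    sku  lead_days
3  E202         48
0  B201         35
2  D101         21
So sum() = 104.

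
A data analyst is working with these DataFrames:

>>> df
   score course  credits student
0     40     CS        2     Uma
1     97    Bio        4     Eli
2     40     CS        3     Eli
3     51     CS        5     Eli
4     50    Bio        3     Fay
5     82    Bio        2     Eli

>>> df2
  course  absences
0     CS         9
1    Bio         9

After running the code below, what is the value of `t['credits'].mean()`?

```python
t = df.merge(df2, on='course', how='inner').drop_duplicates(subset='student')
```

merge on 'course' (how='inner') → 6 rows:
   score course  credits student  absences
0     40     CS        2     Uma         9
1     97    Bio        4     Eli         9
2     40     CS        3     Eli         9
3     51     CS        5     Eli         9
4     50    Bio        3     Fay         9
5     82    Bio        2     Eli         9
drop duplicate student (keep=first):
   score course  credits student  absences
0     40     CS        2     Uma         9
1     97    Bio        4     Eli         9
4     50    Bio        3     Fay         9

3.0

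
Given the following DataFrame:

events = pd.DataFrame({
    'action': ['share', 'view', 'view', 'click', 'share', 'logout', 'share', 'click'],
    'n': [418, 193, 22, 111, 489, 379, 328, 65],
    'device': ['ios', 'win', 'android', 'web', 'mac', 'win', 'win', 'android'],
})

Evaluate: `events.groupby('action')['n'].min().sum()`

group by action, min of n:
action
click      65
logout    379
share     328
view       22
Name: n, dtype: int64
Reading off the sum of the resulting series, we get 794.

794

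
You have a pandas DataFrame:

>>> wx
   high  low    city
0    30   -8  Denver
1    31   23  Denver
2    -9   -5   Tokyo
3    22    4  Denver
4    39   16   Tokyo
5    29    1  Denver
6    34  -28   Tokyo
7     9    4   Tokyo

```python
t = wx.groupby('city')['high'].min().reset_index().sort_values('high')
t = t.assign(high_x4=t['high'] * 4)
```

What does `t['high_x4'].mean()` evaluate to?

26.0

group by city, min of high:
city
Denver    22
Tokyo     -9
Name: high, dtype: int64
reset_index():
     city  high
0  Denver    22
1   Tokyo    -9
sort by high:
     city  high
1   Tokyo    -9
0  Denver    22
add column high_x4 = t['high'] * 4:
     city  high  high_x4
1   Tokyo    -9      -36
0  Denver    22       88
mean of column 'high_x4' → 26.0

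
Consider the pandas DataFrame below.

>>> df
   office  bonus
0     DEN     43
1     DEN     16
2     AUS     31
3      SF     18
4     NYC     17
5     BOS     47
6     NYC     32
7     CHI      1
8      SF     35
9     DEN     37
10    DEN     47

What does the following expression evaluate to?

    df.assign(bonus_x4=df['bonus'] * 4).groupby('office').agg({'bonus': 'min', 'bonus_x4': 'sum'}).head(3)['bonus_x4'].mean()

105.333333333

add column bonus_x4 = df['bonus'] * 4:
   office  bonus  bonus_x4
0     DEN     43       172
1     DEN     16        64
2     AUS     31       124
3      SF     18        72
4     NYC     17        68
5     BOS     47       188
6     NYC     32       128
7     CHI      1         4
8      SF     35       140
9     DEN     37       148
10    DEN     47       188
group by office: min(bonus), sum(bonus_x4):
        bonus  bonus_x4
office                 
AUS        31       124
BOS        47       188
CHI         1         4
DEN        16       572
NYC        17       196
SF         18       212
take first 3 rows:
        bonus  bonus_x4
office                 
AUS        31       124
BOS        47       188
CHI         1         4
Reading off the mean of column 'bonus_x4', we get 105.333333333.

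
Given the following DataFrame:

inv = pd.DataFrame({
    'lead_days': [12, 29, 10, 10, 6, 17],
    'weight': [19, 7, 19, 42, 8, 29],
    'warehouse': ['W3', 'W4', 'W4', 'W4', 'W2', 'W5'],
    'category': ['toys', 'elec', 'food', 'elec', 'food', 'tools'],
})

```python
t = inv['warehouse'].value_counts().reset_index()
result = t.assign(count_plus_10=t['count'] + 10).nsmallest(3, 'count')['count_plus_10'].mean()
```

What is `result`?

value_counts of warehouse:
warehouse
W4    3
W3    1
W2    1
W5    1
Name: count, dtype: int64
reset_index():
  warehouse  count
0        W4      3
1        W3      1
2        W2      1
3        W5      1
add column count_plus_10 = t['count'] + 10:
  warehouse  count  count_plus_10
0        W4      3             13
1        W3      1             11
2        W2      1             11
3        W5      1             11
take 3 rows with smallest count:
  warehouse  count  count_plus_10
1        W3      1             11
2        W2      1             11
3        W5      1             11
Reading off the mean of column 'count_plus_10', we get 11.0.

11.0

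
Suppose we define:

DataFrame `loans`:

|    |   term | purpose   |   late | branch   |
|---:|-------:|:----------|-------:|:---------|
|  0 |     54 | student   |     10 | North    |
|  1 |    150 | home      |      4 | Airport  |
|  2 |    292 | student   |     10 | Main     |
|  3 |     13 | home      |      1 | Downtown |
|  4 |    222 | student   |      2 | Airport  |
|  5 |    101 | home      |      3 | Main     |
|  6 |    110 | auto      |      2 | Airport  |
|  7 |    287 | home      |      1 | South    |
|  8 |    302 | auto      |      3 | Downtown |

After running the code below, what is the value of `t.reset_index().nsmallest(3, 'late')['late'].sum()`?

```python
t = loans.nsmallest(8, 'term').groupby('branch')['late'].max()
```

6

take 8 rows with smallest term:
   term  purpose  late    branch
3    13     home     1  Downtown
0    54  student    10     North
5   101     home     3      Main
6   110     auto     2   Airport
1   150     home     4   Airport
4   222  student     2   Airport
7   287     home     1     South
2   292  student    10      Main
group by branch, max of late:
branch
Airport      4
Downtown     1
Main        10
North       10
South        1
Name: late, dtype: int64
reset_index():
     branch  late
0   Airport     4
1  Downtown     1
2      Main    10
3     North    10
4     South     1
take 3 rows with smallest late:
     branch  late
1  Downtown     1
4     South     1
0   Airport     4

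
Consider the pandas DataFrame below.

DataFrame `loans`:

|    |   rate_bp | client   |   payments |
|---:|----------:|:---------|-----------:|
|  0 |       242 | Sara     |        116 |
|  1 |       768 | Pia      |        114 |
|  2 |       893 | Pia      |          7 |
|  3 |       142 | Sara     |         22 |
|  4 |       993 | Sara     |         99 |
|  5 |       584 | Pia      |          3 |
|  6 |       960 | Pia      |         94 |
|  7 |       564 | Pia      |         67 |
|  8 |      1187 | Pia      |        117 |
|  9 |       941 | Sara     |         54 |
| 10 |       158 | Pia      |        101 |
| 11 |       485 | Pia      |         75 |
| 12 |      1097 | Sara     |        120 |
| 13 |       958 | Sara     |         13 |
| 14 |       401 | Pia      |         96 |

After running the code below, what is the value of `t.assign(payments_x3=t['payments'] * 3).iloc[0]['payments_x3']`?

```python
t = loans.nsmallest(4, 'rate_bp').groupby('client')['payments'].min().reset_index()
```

take 4 rows with smallest rate_bp:
    rate_bp client  payments
3       142   Sara        22
10      158    Pia       101
0       242   Sara       116
14      401    Pia        96
group by client, min of payments:
client
Pia     96
Sara    22
Name: payments, dtype: int64
reset_index():
  client  payments
0    Pia        96
1   Sara        22
add column payments_x3 = t['payments'] * 3:
  client  payments  payments_x3
0    Pia        96          288
1   Sara        22           66
So iloc[0]['payments_x3'] = 288.

288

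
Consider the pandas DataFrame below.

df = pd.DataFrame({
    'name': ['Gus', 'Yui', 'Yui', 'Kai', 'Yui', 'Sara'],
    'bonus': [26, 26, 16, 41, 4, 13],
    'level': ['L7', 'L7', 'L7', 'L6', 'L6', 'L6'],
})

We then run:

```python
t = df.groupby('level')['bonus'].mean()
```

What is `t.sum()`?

group by level, mean of bonus:
level
L6    19.333333
L7    22.666667
Name: bonus, dtype: float64
sum of the resulting series → 42.0

42.0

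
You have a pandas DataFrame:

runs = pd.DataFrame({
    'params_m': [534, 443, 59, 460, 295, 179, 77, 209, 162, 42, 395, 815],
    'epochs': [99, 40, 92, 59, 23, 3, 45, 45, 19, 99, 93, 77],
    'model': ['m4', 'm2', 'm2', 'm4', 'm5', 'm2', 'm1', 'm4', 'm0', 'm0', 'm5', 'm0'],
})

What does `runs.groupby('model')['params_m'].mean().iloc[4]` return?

group by model, mean of params_m:
model
m0    339.666667
m1     77.000000
m2    227.000000
m4    401.000000
m5    345.000000
Name: params_m, dtype: float64
Then the value at position 4: 345.0

345.0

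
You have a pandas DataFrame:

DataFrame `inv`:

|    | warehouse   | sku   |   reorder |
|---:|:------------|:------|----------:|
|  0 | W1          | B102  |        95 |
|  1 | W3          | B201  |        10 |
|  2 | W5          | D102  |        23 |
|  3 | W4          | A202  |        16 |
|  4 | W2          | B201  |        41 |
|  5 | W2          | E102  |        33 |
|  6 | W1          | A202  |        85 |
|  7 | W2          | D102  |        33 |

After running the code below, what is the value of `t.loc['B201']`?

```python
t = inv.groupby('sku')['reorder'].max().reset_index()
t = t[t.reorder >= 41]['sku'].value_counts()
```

1

group by sku, max of reorder:
sku
A202    85
B102    95
B201    41
D102    33
E102    33
Name: reorder, dtype: int64
reset_index():
    sku  reorder
0  A202       85
1  B102       95
2  B201       41
3  D102       33
4  E102       33
filter rows where reorder >= 41:
    sku  reorder
0  A202       85
1  B102       95
2  B201       41
value_counts of sku:
sku
A202    1
B102    1
B201    1
Name: count, dtype: int64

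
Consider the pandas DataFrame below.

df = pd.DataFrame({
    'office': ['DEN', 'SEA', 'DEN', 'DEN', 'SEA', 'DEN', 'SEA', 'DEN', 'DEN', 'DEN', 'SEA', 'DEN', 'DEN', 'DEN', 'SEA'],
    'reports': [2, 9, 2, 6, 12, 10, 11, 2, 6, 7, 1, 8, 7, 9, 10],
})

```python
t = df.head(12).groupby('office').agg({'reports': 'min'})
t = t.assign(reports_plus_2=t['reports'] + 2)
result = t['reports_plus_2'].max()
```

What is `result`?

4

take first 12 rows:
   office  reports
0     DEN        2
1     SEA        9
2     DEN        2
3     DEN        6
4     SEA       12
5     DEN       10
6     SEA       11
7     DEN        2
8     DEN        6
9     DEN        7
10    SEA        1
11    DEN        8
group by office, min of reports:
        reports
office         
DEN           2
SEA           1
add column reports_plus_2 = t['reports'] + 2:
        reports  reports_plus_2
office                         
DEN           2               4
SEA           1               3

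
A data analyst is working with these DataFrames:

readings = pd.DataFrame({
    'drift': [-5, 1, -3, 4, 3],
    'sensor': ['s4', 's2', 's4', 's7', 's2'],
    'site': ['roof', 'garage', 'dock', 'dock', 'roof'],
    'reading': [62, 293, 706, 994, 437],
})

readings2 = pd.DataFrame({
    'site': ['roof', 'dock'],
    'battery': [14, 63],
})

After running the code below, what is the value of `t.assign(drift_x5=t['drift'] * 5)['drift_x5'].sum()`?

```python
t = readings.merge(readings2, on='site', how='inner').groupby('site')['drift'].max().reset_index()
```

merge on 'site' (how='inner') → 4 rows:
   drift sensor  site  reading  battery
0     -5     s4  roof       62       14
1     -3     s4  dock      706       63
2      4     s7  dock      994       63
3      3     s2  roof      437       14
group by site, max of drift:
site
dock    4
roof    3
Name: drift, dtype: int64
reset_index():
   site  drift
0  dock      4
1  roof      3
add column drift_x5 = t['drift'] * 5:
   site  drift  drift_x5
0  dock      4        20
1  roof      3        15

35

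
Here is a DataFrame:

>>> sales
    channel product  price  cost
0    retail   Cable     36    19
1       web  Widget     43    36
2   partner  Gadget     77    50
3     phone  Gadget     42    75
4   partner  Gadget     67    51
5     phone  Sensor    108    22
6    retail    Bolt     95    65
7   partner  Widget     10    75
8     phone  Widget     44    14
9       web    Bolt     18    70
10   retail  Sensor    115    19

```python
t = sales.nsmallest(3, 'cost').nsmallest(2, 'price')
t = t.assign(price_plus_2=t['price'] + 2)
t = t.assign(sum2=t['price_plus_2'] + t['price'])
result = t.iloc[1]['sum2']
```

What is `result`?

90

take 3 rows with smallest cost:
   channel product  price  cost
8    phone  Widget     44    14
0   retail   Cable     36    19
10  retail  Sensor    115    19
take 2 rows with smallest price:
  channel product  price  cost
0  retail   Cable     36    19
8   phone  Widget     44    14
add column price_plus_2 = t['price'] + 2:
  channel product  price  cost  price_plus_2
0  retail   Cable     36    19            38
8   phone  Widget     44    14            46
add column sum2 = t['price_plus_2'] + t['price']:
  channel product  price  cost  price_plus_2  sum2
0  retail   Cable     36    19            38    74
8   phone  Widget     44    14            46    90
Taking the value at position 1, column 'sum2' gives 90.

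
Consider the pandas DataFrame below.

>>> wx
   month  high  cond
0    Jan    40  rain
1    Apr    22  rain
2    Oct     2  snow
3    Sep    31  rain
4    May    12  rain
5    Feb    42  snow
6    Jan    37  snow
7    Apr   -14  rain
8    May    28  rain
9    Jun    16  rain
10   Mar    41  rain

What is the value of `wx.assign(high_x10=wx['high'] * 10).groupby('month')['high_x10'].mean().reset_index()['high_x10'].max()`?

420.0

add column high_x10 = wx['high'] * 10:
   month  high  cond  high_x10
0    Jan    40  rain       400
1    Apr    22  rain       220
2    Oct     2  snow        20
3    Sep    31  rain       310
4    May    12  rain       120
5    Feb    42  snow       420
6    Jan    37  snow       370
7    Apr   -14  rain      -140
8    May    28  rain       280
9    Jun    16  rain       160
10   Mar    41  rain       410
group by month, mean of high_x10:
month
Apr     40.0
Feb    420.0
Jan    385.0
Jun    160.0
Mar    410.0
May    200.0
Oct     20.0
Sep    310.0
Name: high_x10, dtype: float64
reset_index():
  month  high_x10
0   Apr      40.0
1   Feb     420.0
2   Jan     385.0
3   Jun     160.0
4   Mar     410.0
5   May     200.0
6   Oct      20.0
7   Sep     310.0
So max() = 420.0.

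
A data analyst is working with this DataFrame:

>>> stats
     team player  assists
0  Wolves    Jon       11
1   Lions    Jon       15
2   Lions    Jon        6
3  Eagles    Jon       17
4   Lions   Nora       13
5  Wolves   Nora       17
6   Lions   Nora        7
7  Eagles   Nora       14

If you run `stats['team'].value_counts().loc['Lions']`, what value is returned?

value_counts of team:
team
Lions     4
Wolves    2
Eagles    2
Name: count, dtype: int64
Taking the value at index 'Lions' gives 4.

4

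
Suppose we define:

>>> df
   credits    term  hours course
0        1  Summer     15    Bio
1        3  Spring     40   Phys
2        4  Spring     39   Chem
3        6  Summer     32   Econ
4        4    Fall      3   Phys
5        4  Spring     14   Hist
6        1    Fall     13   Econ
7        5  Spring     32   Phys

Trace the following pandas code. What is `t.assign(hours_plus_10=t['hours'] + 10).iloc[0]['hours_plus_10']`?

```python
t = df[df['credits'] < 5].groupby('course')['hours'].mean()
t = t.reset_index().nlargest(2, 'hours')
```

49.0

filter rows where credits < 5:
   credits    term  hours course
0        1  Summer     15    Bio
1        3  Spring     40   Phys
2        4  Spring     39   Chem
4        4    Fall      3   Phys
5        4  Spring     14   Hist
6        1    Fall     13   Econ
group by course, mean of hours:
course
Bio     15.0
Chem    39.0
Econ    13.0
Hist    14.0
Phys    21.5
Name: hours, dtype: float64
reset_index():
  course  hours
0    Bio   15.0
1   Chem   39.0
2   Econ   13.0
3   Hist   14.0
4   Phys   21.5
take 2 rows with largest hours:
  course  hours
1   Chem   39.0
4   Phys   21.5
add column hours_plus_10 = t['hours'] + 10:
  course  hours  hours_plus_10
1   Chem   39.0           49.0
4   Phys   21.5           31.5
Then the value at position 0, column 'hours_plus_10': 49.0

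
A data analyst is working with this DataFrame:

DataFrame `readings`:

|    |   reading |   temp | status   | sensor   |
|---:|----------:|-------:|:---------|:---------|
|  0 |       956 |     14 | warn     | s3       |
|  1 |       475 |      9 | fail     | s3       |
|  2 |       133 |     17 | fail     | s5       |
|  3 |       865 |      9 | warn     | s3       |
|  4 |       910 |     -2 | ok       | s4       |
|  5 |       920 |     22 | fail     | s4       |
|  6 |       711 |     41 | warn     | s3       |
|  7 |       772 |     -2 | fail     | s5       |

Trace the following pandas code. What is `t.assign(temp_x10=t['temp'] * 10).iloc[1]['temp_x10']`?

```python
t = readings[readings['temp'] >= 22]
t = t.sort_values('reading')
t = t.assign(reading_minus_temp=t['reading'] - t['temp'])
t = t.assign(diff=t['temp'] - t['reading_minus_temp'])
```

filter rows where temp >= 22:
   reading  temp status sensor
5      920    22   fail     s4
6      711    41   warn     s3
sort by reading:
   reading  temp status sensor
6      711    41   warn     s3
5      920    22   fail     s4
add column reading_minus_temp = t['reading'] - t['temp']:
   reading  temp status sensor  reading_minus_temp
6      711    41   warn     s3                 670
5      920    22   fail     s4                 898
add column diff = t['temp'] - t['reading_minus_temp']:
   reading  temp status sensor  reading_minus_temp  diff
6      711    41   warn     s3                 670  -629
5      920    22   fail     s4                 898  -876
add column temp_x10 = t['temp'] * 10:
   reading  temp status sensor  reading_minus_temp  diff  temp_x10
6      711    41   warn     s3                 670  -629       410
5      920    22   fail     s4                 898  -876       220
Finally, value at position 1, column 'temp_x10' = 220.

220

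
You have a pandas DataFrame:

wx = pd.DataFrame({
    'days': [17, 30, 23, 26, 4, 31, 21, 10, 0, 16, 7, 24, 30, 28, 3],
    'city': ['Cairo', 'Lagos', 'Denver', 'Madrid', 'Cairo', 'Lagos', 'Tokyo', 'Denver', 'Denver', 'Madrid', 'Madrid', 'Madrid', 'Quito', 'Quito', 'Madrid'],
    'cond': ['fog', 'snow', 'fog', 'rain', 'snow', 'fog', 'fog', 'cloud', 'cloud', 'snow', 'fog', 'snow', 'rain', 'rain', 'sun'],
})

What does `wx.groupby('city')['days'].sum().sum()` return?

group by city, sum of days:
city
Cairo     21
Denver    33
Lagos     61
Madrid    76
Quito     58
Tokyo     21
Name: days, dtype: int64

270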